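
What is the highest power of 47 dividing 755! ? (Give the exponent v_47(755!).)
v_47(755!) = 16

Legendre's formula: v_p(n!) = Σ_{k ≥ 1} ⌊n / p^k⌋. For p = 47, n = 755, the terms are:
  ⌊755/47^1⌋ = ⌊755/47⌋ = 16
(the next term ⌊755/47^2⌋ = 0, terminating the sum). Summing: v_47(755!) = 16 = 16.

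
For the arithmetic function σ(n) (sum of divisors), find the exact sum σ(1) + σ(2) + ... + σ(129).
Σ_{n ≤ 129} σ(n) = 13711

Compute σ(n) for each 1 ≤ n ≤ 129: σ(1) = 1, σ(2) = 3, σ(3) = 4, σ(4) = 7, σ(5) = 6, σ(6) = 12, σ(7) = 8, σ(8) = 15, σ(9) = 13, σ(10) = 18, σ(11) = 12, σ(12) = 28, σ(13) = 14, σ(14) = 24, σ(15) = 24, σ(16) = 31, σ(17) = 18, σ(18) = 39, σ(19) = 20, σ(20) = 42, σ(21) = 32, σ(22) = 36, σ(23) = 24, σ(24) = 60, σ(25) = 31, σ(26) = 42, σ(27) = 40, σ(28) = 56, σ(29) = 30, σ(30) = 72, σ(31) = 32, σ(32) = 63, σ(33) = 48, σ(34) = 54, σ(35) = 48, σ(36) = 91, σ(37) = 38, σ(38) = 60, σ(39) = 56, σ(40) = 90, σ(41) = 42, σ(42) = 96, σ(43) = 44, σ(44) = 84, σ(45) = 78, σ(46) = 72, σ(47) = 48, σ(48) = 124, σ(49) = 57, σ(50) = 93, σ(51) = 72, σ(52) = 98, σ(53) = 54, σ(54) = 120, σ(55) = 72, σ(56) = 120, σ(57) = 80, σ(58) = 90, σ(59) = 60, σ(60) = 168, σ(61) = 62, σ(62) = 96, σ(63) = 104, σ(64) = 127, σ(65) = 84, σ(66) = 144, σ(67) = 68, σ(68) = 126, σ(69) = 96, σ(70) = 144, σ(71) = 72, σ(72) = 195, σ(73) = 74, σ(74) = 114, σ(75) = 124, σ(76) = 140, σ(77) = 96, σ(78) = 168, σ(79) = 80, σ(80) = 186, σ(81) = 121, σ(82) = 126, σ(83) = 84, σ(84) = 224, σ(85) = 108, σ(86) = 132, σ(87) = 120, σ(88) = 180, σ(89) = 90, σ(90) = 234, σ(91) = 112, σ(92) = 168, σ(93) = 128, σ(94) = 144, σ(95) = 120, σ(96) = 252, σ(97) = 98, σ(98) = 171, σ(99) = 156, σ(100) = 217, σ(101) = 102, σ(102) = 216, σ(103) = 104, σ(104) = 210, σ(105) = 192, σ(106) = 162, σ(107) = 108, σ(108) = 280, σ(109) = 110, σ(110) = 216, σ(111) = 152, σ(112) = 248, σ(113) = 114, σ(114) = 240, σ(115) = 144, σ(116) = 210, σ(117) = 182, σ(118) = 180, σ(119) = 144, σ(120) = 360, σ(121) = 133, σ(122) = 186, σ(123) = 168, σ(124) = 224, σ(125) = 156, σ(126) = 312, σ(127) = 128, σ(128) = 255, σ(129) = 176. Summing all 129 values: 13711. (Average order: Σ_{n ≤ x} σ(n) ~ (π²/12) x². For x = 129, (π²/12)·129² ≈ 13686.67.)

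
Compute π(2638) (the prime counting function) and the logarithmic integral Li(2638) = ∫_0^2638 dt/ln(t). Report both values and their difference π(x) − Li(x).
π(2638) = 382;  Li(2638) ≈ 397.19;  π(x) − Li(x) ≈ -15.19.

Direct count of primes ≤ 2638 gives π(2638) = 382. Numerical evaluation of the logarithmic integral gives Li(2638) ≈ 397.19. The difference π(x) − Li(x) ≈ -15.19 is typically negative for small/moderate x (Li(x) overestimates), though Littlewood's theorem shows this sign changes infinitely often.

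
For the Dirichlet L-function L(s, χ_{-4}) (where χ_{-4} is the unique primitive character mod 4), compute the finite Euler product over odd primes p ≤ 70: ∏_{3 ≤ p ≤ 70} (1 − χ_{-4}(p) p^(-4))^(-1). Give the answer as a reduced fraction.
∏ = 1651066280281380138536686837541579766361280941939967829361597654494040671703/1669523570694536178861740034086625672835197425049896317943747132528787456000

The odd primes p ≤ 70 are [3, 5, 7, 11, 13, 17, 19, 23, 29, 31, 37, 41, 43, 47, 53, 59, 61, 67]. For each, χ(p) = 1 if p ≡ 1 mod 4, χ(p) = −1 if p ≡ 3 mod 4. Taking (1 − χ(p)/p^4)^(-1) = p^4/(p^4 − χ(p)): (1 − (-1)/3^4)^(-1) · (1 − (1)/5^4)^(-1) · (1 − (-1)/7^4)^(-1) · (1 − (-1)/11^4)^(-1) · (1 − (1)/13^4)^(-1) · (1 − (1)/17^4)^(-1) · (1 − (-1)/19^4)^(-1) · (1 − (-1)/23^4)^(-1) · (1 − (1)/29^4)^(-1) · (1 − (-1)/31^4)^(-1) · (1 − (1)/37^4)^(-1) · (1 − (1)/41^4)^(-1) · (1 − (-1)/43^4)^(-1) · (1 − (-1)/47^4)^(-1) · (1 − (1)/53^4)^(-1) · (1 − (-1)/59^4)^(-1) · (1 − (1)/61^4)^(-1) · (1 − (-1)/67^4)^(-1) = 1651066280281380138536686837541579766361280941939967829361597654494040671703/1669523570694536178861740034086625672835197425049896317943747132528787456000.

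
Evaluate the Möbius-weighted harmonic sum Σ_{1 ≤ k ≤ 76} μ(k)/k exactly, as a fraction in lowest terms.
Σ μ(k)/k = -7431196043498463691814948/581852579989271773580304621

Values of μ(k) for 1 ≤ k ≤ 76: μ(1) = 1, μ(2) = -1, μ(3) = -1, μ(5) = -1, μ(6) = 1, μ(7) = -1, μ(10) = 1, μ(11) = -1, μ(13) = -1, μ(14) = 1, μ(15) = 1, μ(17) = -1, μ(19) = -1, μ(21) = 1, μ(22) = 1, μ(23) = -1, μ(26) = 1, μ(29) = -1, μ(30) = -1, μ(31) = -1, μ(33) = 1, μ(34) = 1, μ(35) = 1, μ(37) = -1, μ(38) = 1, μ(39) = 1, μ(41) = -1, μ(42) = -1, μ(43) = -1, μ(46) = 1, μ(47) = -1, μ(51) = 1, μ(53) = -1, μ(55) = 1, μ(57) = 1, μ(58) = 1, μ(59) = -1, μ(61) = -1, μ(62) = 1, μ(65) = 1, μ(66) = -1, μ(67) = -1, μ(69) = 1, μ(70) = -1, μ(71) = -1, μ(73) = -1, μ(74) = 1, with μ = 0 on non-squarefree integers. Summing μ(k)/k for k where μ(k) ≠ 0 gives -7431196043498463691814948/581852579989271773580304621 ≈ -0.0128. (PNT ⟺ this sum → 0 as n → ∞.)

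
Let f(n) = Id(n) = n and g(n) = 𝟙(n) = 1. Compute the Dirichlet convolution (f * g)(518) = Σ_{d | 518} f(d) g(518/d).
(Id * 𝟙)(518) = 912

Divisors of 518: [1, 2, 7, 14, 37, 74, 259, 518]. For each d | 518:
  d = 1: Id(1) · 𝟙(518/1) = 1 · 1 = 1
  d = 2: Id(2) · 𝟙(518/2) = 2 · 1 = 2
  d = 7: Id(7) · 𝟙(518/7) = 7 · 1 = 7
  d = 14: Id(14) · 𝟙(518/14) = 14 · 1 = 14
  d = 37: Id(37) · 𝟙(518/37) = 37 · 1 = 37
  d = 74: Id(74) · 𝟙(518/74) = 74 · 1 = 74
  d = 259: Id(259) · 𝟙(518/259) = 259 · 1 = 259
  d = 518: Id(518) · 𝟙(518/518) = 518 · 1 = 518
Summing: (Id * 𝟙)(518) = 1 + 2 + 7 + 14 + 37 + 74 + 259 + 518 = 912.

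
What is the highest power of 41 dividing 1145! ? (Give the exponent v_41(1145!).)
v_41(1145!) = 27

Legendre's formula: v_p(n!) = Σ_{k ≥ 1} ⌊n / p^k⌋. For p = 41, n = 1145, the terms are:
  ⌊1145/41^1⌋ = ⌊1145/41⌋ = 27
(the next term ⌊1145/41^2⌋ = 0, terminating the sum). Summing: v_41(1145!) = 27 = 27.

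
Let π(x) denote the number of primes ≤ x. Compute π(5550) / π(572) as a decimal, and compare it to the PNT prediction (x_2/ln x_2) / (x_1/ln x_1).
π(5550)/π(572) = 732/105 ≈ 6.9714;  PNT prediction ≈ 7.1454.

π(572) = 105 and π(5550) = 732, so π(5550)/π(572) ≈ 6.9714. The PNT-predicted ratio is (5550/ln(5550)) / (572/ln(572)) ≈ 7.1454. The two agree to within a few percent, as expected.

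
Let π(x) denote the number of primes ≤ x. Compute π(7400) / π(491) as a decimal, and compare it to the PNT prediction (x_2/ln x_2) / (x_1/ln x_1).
π(7400)/π(491) = 939/94 ≈ 9.9894;  PNT prediction ≈ 10.4822.

π(491) = 94 and π(7400) = 939, so π(7400)/π(491) ≈ 9.9894. The PNT-predicted ratio is (7400/ln(7400)) / (491/ln(491)) ≈ 10.4822. The two agree to within a few percent, as expected.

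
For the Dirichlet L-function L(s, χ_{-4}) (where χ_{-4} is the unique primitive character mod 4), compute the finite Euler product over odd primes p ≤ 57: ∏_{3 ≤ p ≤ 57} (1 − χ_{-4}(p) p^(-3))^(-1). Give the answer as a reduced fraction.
∏ = 825131832927904152751703886265311831503045/851571808026684219819301170519057245405184

The odd primes p ≤ 57 are [3, 5, 7, 11, 13, 17, 19, 23, 29, 31, 37, 41, 43, 47, 53]. For each, χ(p) = 1 if p ≡ 1 mod 4, χ(p) = −1 if p ≡ 3 mod 4. Taking (1 − χ(p)/p^3)^(-1) = p^3/(p^3 − χ(p)): (1 − (-1)/3^3)^(-1) · (1 − (1)/5^3)^(-1) · (1 − (-1)/7^3)^(-1) · (1 − (-1)/11^3)^(-1) · (1 − (1)/13^3)^(-1) · (1 − (1)/17^3)^(-1) · (1 − (-1)/19^3)^(-1) · (1 − (-1)/23^3)^(-1) · (1 − (1)/29^3)^(-1) · (1 − (-1)/31^3)^(-1) · (1 − (1)/37^3)^(-1) · (1 − (1)/41^3)^(-1) · (1 − (-1)/43^3)^(-1) · (1 − (-1)/47^3)^(-1) · (1 − (1)/53^3)^(-1) = 825131832927904152751703886265311831503045/851571808026684219819301170519057245405184.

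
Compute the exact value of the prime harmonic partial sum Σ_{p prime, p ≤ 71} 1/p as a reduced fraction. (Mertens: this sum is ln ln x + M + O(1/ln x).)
Σ 1/p = 972416614407737400870501653/557940830126698960967415390

π(71) = 20, so the primes ≤ 71 are [2, 3, 5, 7, 11, 13, 17, 19, 23, 29, 31, 37, 41, 43, 47, 53, 59, 61, 67, 71]. Summing 1/p over these primes: 972416614407737400870501653/557940830126698960967415390 ≈ 1.7429. Mertens estimate ln ln(71) + 0.2615 ≈ 1.7114.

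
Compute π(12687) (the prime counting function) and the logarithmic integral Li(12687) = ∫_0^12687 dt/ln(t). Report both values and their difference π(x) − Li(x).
π(12687) = 1514;  Li(12687) ≈ 1534.02;  π(x) − Li(x) ≈ -20.02.

Direct count of primes ≤ 12687 gives π(12687) = 1514. Numerical evaluation of the logarithmic integral gives Li(12687) ≈ 1534.02. The difference π(x) − Li(x) ≈ -20.02 is typically negative for small/moderate x (Li(x) overestimates), though Littlewood's theorem shows this sign changes infinitely often.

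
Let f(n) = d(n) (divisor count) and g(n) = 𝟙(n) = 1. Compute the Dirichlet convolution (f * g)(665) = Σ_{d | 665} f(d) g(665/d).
(d * 𝟙)(665) = 27

Divisors of 665: [1, 5, 7, 19, 35, 95, 133, 665]. For each d | 665:
  d = 1: d(1) · 𝟙(665/1) = 1 · 1 = 1
  d = 5: d(5) · 𝟙(665/5) = 2 · 1 = 2
  d = 7: d(7) · 𝟙(665/7) = 2 · 1 = 2
  d = 19: d(19) · 𝟙(665/19) = 2 · 1 = 2
  d = 35: d(35) · 𝟙(665/35) = 4 · 1 = 4
  d = 95: d(95) · 𝟙(665/95) = 4 · 1 = 4
  d = 133: d(133) · 𝟙(665/133) = 4 · 1 = 4
  d = 665: d(665) · 𝟙(665/665) = 8 · 1 = 8
Summing: (d * 𝟙)(665) = 1 + 2 + 2 + 2 + 4 + 4 + 4 + 8 = 27.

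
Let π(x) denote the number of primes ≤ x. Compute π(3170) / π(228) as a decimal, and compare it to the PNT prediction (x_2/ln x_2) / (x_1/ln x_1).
π(3170)/π(228) = 449/49 ≈ 9.1633;  PNT prediction ≈ 9.3639.

π(228) = 49 and π(3170) = 449, so π(3170)/π(228) ≈ 9.1633. The PNT-predicted ratio is (3170/ln(3170)) / (228/ln(228)) ≈ 9.3639. The two agree to within a few percent, as expected.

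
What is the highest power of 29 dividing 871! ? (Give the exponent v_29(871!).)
v_29(871!) = 31

Legendre's formula: v_p(n!) = Σ_{k ≥ 1} ⌊n / p^k⌋. For p = 29, n = 871, the terms are:
  ⌊871/29^1⌋ = ⌊871/29⌋ = 30
  ⌊871/29^2⌋ = ⌊871/841⌋ = 1
(the next term ⌊871/29^3⌋ = 0, terminating the sum). Summing: v_29(871!) = 30 + 1 = 31.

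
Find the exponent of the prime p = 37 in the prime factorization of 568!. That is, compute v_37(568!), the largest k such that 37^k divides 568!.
v_37(568!) = 15

Legendre's formula: v_p(n!) = Σ_{k ≥ 1} ⌊n / p^k⌋. For p = 37, n = 568, the terms are:
  ⌊568/37^1⌋ = ⌊568/37⌋ = 15
(the next term ⌊568/37^2⌋ = 0, terminating the sum). Summing: v_37(568!) = 15 = 15.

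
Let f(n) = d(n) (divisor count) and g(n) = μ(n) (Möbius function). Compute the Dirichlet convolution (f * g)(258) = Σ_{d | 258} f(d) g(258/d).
(d * μ)(258) = 1

Divisors of 258: [1, 2, 3, 6, 43, 86, 129, 258]. For each d | 258:
  d = 1: d(1) · μ(258/1) = 1 · -1 = -1
  d = 2: d(2) · μ(258/2) = 2 · 1 = 2
  d = 3: d(3) · μ(258/3) = 2 · 1 = 2
  d = 6: d(6) · μ(258/6) = 4 · -1 = -4
  d = 43: d(43) · μ(258/43) = 2 · 1 = 2
  d = 86: d(86) · μ(258/86) = 4 · -1 = -4
  d = 129: d(129) · μ(258/129) = 4 · -1 = -4
  d = 258: d(258) · μ(258/258) = 8 · 1 = 8
Summing: (d * μ)(258) = -1 + 2 + 2 + -4 + 2 + -4 + -4 + 8 = 1.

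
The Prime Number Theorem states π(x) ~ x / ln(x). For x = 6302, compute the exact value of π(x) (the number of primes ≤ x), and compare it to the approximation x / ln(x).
π(6302) = 820;  x/ln(x) ≈ 720.34;  relative error ≈ 12.15%.

Directly count primes up to 6302: π(6302) = 820. The PNT approximation gives 6302/ln(6302) ≈ 6302/8.74862 ≈ 720.34. Relative error (π(x) − x/ln(x)) / π(x) ≈ 12.15%; the approximation is known to undercount slightly (Li(x) is a better estimate).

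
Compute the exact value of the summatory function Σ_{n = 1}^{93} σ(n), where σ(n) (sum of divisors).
Σ_{n ≤ 93} σ(n) = 7141

Compute σ(n) for each 1 ≤ n ≤ 93: σ(1) = 1, σ(2) = 3, σ(3) = 4, σ(4) = 7, σ(5) = 6, σ(6) = 12, σ(7) = 8, σ(8) = 15, σ(9) = 13, σ(10) = 18, σ(11) = 12, σ(12) = 28, σ(13) = 14, σ(14) = 24, σ(15) = 24, σ(16) = 31, σ(17) = 18, σ(18) = 39, σ(19) = 20, σ(20) = 42, σ(21) = 32, σ(22) = 36, σ(23) = 24, σ(24) = 60, σ(25) = 31, σ(26) = 42, σ(27) = 40, σ(28) = 56, σ(29) = 30, σ(30) = 72, σ(31) = 32, σ(32) = 63, σ(33) = 48, σ(34) = 54, σ(35) = 48, σ(36) = 91, σ(37) = 38, σ(38) = 60, σ(39) = 56, σ(40) = 90, σ(41) = 42, σ(42) = 96, σ(43) = 44, σ(44) = 84, σ(45) = 78, σ(46) = 72, σ(47) = 48, σ(48) = 124, σ(49) = 57, σ(50) = 93, σ(51) = 72, σ(52) = 98, σ(53) = 54, σ(54) = 120, σ(55) = 72, σ(56) = 120, σ(57) = 80, σ(58) = 90, σ(59) = 60, σ(60) = 168, σ(61) = 62, σ(62) = 96, σ(63) = 104, σ(64) = 127, σ(65) = 84, σ(66) = 144, σ(67) = 68, σ(68) = 126, σ(69) = 96, σ(70) = 144, σ(71) = 72, σ(72) = 195, σ(73) = 74, σ(74) = 114, σ(75) = 124, σ(76) = 140, σ(77) = 96, σ(78) = 168, σ(79) = 80, σ(80) = 186, σ(81) = 121, σ(82) = 126, σ(83) = 84, σ(84) = 224, σ(85) = 108, σ(86) = 132, σ(87) = 120, σ(88) = 180, σ(89) = 90, σ(90) = 234, σ(91) = 112, σ(92) = 168, σ(93) = 128. Summing all 93 values: 7141. (Average order: Σ_{n ≤ x} σ(n) ~ (π²/12) x². For x = 93, (π²/12)·93² ≈ 7113.52.)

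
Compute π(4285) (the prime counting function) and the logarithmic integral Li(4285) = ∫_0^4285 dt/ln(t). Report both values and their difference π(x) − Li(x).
π(4285) = 588;  Li(4285) ≈ 599.58;  π(x) − Li(x) ≈ -11.58.

Direct count of primes ≤ 4285 gives π(4285) = 588. Numerical evaluation of the logarithmic integral gives Li(4285) ≈ 599.58. The difference π(x) − Li(x) ≈ -11.58 is typically negative for small/moderate x (Li(x) overestimates), though Littlewood's theorem shows this sign changes infinitely often.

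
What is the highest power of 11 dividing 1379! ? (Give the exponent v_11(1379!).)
v_11(1379!) = 137

Legendre's formula: v_p(n!) = Σ_{k ≥ 1} ⌊n / p^k⌋. For p = 11, n = 1379, the terms are:
  ⌊1379/11^1⌋ = ⌊1379/11⌋ = 125
  ⌊1379/11^2⌋ = ⌊1379/121⌋ = 11
  ⌊1379/11^3⌋ = ⌊1379/1331⌋ = 1
(the next term ⌊1379/11^4⌋ = 0, terminating the sum). Summing: v_11(1379!) = 125 + 11 + 1 = 137.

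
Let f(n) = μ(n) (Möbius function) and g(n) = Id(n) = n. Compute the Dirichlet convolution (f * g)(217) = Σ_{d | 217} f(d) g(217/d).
(μ * Id)(217) = 180

Divisors of 217: [1, 7, 31, 217]. For each d | 217:
  d = 1: μ(1) · Id(217/1) = 1 · 217 = 217
  d = 7: μ(7) · Id(217/7) = -1 · 31 = -31
  d = 31: μ(31) · Id(217/31) = -1 · 7 = -7
  d = 217: μ(217) · Id(217/217) = 1 · 1 = 1
Summing: (μ * Id)(217) = 217 + -31 + -7 + 1 = 180.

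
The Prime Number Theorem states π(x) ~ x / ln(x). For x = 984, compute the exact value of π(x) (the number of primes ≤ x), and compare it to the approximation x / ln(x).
π(984) = 166;  x/ln(x) ≈ 142.78;  relative error ≈ 13.99%.

Directly count primes up to 984: π(984) = 166. The PNT approximation gives 984/ln(984) ≈ 984/6.89163 ≈ 142.78. Relative error (π(x) − x/ln(x)) / π(x) ≈ 13.99%; the approximation is known to undercount slightly (Li(x) is a better estimate).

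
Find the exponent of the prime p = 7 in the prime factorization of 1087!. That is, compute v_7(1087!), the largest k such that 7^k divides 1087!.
v_7(1087!) = 180

Legendre's formula: v_p(n!) = Σ_{k ≥ 1} ⌊n / p^k⌋. For p = 7, n = 1087, the terms are:
  ⌊1087/7^1⌋ = ⌊1087/7⌋ = 155
  ⌊1087/7^2⌋ = ⌊1087/49⌋ = 22
  ⌊1087/7^3⌋ = ⌊1087/343⌋ = 3
(the next term ⌊1087/7^4⌋ = 0, terminating the sum). Summing: v_7(1087!) = 155 + 22 + 3 = 180.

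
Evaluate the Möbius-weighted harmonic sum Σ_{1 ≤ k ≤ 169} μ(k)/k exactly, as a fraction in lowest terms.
Σ μ(k)/k = 3320595668723936105212130194759121950701456962705503856339925674/481473710367991963528473107950567214598209565303106537707981745635

Values of μ(k) for 1 ≤ k ≤ 169: μ(1) = 1, μ(2) = -1, μ(3) = -1, μ(5) = -1, μ(6) = 1, μ(7) = -1, μ(10) = 1, μ(11) = -1, μ(13) = -1, μ(14) = 1, μ(15) = 1, μ(17) = -1, μ(19) = -1, μ(21) = 1, μ(22) = 1, μ(23) = -1, μ(26) = 1, μ(29) = -1, μ(30) = -1, μ(31) = -1, μ(33) = 1, μ(34) = 1, μ(35) = 1, μ(37) = -1, μ(38) = 1, μ(39) = 1, μ(41) = -1, μ(42) = -1, μ(43) = -1, μ(46) = 1, μ(47) = -1, μ(51) = 1, μ(53) = -1, μ(55) = 1, μ(57) = 1, μ(58) = 1, μ(59) = -1, μ(61) = -1, μ(62) = 1, μ(65) = 1, μ(66) = -1, μ(67) = -1, μ(69) = 1, μ(70) = -1, μ(71) = -1, μ(73) = -1, μ(74) = 1, μ(77) = 1, μ(78) = -1, μ(79) = -1, μ(82) = 1, μ(83) = -1, μ(85) = 1, μ(86) = 1, μ(87) = 1, μ(89) = -1, μ(91) = 1, μ(93) = 1, μ(94) = 1, μ(95) = 1, μ(97) = -1, μ(101) = -1, μ(102) = -1, μ(103) = -1, μ(105) = -1, μ(106) = 1, μ(107) = -1, μ(109) = -1, μ(110) = -1, μ(111) = 1, μ(113) = -1, μ(114) = -1, μ(115) = 1, μ(118) = 1, μ(119) = 1, μ(122) = 1, μ(123) = 1, μ(127) = -1, μ(129) = 1, μ(130) = -1, μ(131) = -1, μ(133) = 1, μ(134) = 1, μ(137) = -1, μ(138) = -1, μ(139) = -1, μ(141) = 1, μ(142) = 1, μ(143) = 1, μ(145) = 1, μ(146) = 1, μ(149) = -1, μ(151) = -1, μ(154) = -1, μ(155) = 1, μ(157) = -1, μ(158) = 1, μ(159) = 1, μ(161) = 1, μ(163) = -1, μ(165) = -1, μ(166) = 1, μ(167) = -1, with μ = 0 on non-squarefree integers. Summing μ(k)/k for k where μ(k) ≠ 0 gives 3320595668723936105212130194759121950701456962705503856339925674/481473710367991963528473107950567214598209565303106537707981745635 ≈ 0.0069. (PNT ⟺ this sum → 0 as n → ∞.)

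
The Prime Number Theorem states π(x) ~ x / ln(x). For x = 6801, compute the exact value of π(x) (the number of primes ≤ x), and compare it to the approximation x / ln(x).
π(6801) = 875;  x/ln(x) ≈ 770.67;  relative error ≈ 11.92%.

Directly count primes up to 6801: π(6801) = 875. The PNT approximation gives 6801/ln(6801) ≈ 6801/8.82482 ≈ 770.67. Relative error (π(x) − x/ln(x)) / π(x) ≈ 11.92%; the approximation is known to undercount slightly (Li(x) is a better estimate).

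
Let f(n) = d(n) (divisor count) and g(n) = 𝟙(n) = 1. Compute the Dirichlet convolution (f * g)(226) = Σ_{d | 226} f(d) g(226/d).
(d * 𝟙)(226) = 9

Divisors of 226: [1, 2, 113, 226]. For each d | 226:
  d = 1: d(1) · 𝟙(226/1) = 1 · 1 = 1
  d = 2: d(2) · 𝟙(226/2) = 2 · 1 = 2
  d = 113: d(113) · 𝟙(226/113) = 2 · 1 = 2
  d = 226: d(226) · 𝟙(226/226) = 4 · 1 = 4
Summing: (d * 𝟙)(226) = 1 + 2 + 2 + 4 = 9.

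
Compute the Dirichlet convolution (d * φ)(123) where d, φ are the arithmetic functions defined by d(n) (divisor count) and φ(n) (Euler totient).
(d * φ)(123) = 168

Divisors of 123: [1, 3, 41, 123]. For each d | 123:
  d = 1: d(1) · φ(123/1) = 1 · 80 = 80
  d = 3: d(3) · φ(123/3) = 2 · 40 = 80
  d = 41: d(41) · φ(123/41) = 2 · 2 = 4
  d = 123: d(123) · φ(123/123) = 4 · 1 = 4
Summing: (d * φ)(123) = 80 + 80 + 4 + 4 = 168.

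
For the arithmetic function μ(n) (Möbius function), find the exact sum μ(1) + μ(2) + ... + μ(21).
Σ_{n ≤ 21} μ(n) = -2

Compute μ(n) for each 1 ≤ n ≤ 21: μ(1) = 1, μ(2) = -1, μ(3) = -1, μ(4) = 0, μ(5) = -1, μ(6) = 1, μ(7) = -1, μ(8) = 0, μ(9) = 0, μ(10) = 1, μ(11) = -1, μ(12) = 0, μ(13) = -1, μ(14) = 1, μ(15) = 1, μ(16) = 0, μ(17) = -1, μ(18) = 0, μ(19) = -1, μ(20) = 0, μ(21) = 1. Summing all 21 values: -2. (Mertens function M(x) = Σ_{n ≤ x} μ(n); on average M(x) should be small (PNT ⟺ M(x) = o(x)).)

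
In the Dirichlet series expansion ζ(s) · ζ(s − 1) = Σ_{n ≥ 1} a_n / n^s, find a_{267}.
σ(267) = 360

In the product (Σ m^0/m^s)(Σ k / k^s) = Σ (Σ_{d | n} d) / n^s, the coefficient of 1/n^s is σ(n) = Σ_{d | n} d. For n = 267, divisors are [1, 3, 89, 267]; summing: σ(267) = 360.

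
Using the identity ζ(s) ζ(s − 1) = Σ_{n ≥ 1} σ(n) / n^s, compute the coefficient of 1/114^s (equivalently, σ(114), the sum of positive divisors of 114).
σ(114) = 240

In the product (Σ m^0/m^s)(Σ k / k^s) = Σ (Σ_{d | n} d) / n^s, the coefficient of 1/n^s is σ(n) = Σ_{d | n} d. For n = 114, divisors are [1, 2, 3, 6, 19, 38, 57, 114]; summing: σ(114) = 240.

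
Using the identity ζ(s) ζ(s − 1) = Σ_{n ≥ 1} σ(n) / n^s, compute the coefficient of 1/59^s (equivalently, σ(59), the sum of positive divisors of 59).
σ(59) = 60

In the product (Σ m^0/m^s)(Σ k / k^s) = Σ (Σ_{d | n} d) / n^s, the coefficient of 1/n^s is σ(n) = Σ_{d | n} d. For n = 59, divisors are [1, 59]; summing: σ(59) = 60.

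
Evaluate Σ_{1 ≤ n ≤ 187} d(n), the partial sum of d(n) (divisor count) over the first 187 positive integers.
Σ_{n ≤ 187} d(n) = 1009

Compute d(n) for each 1 ≤ n ≤ 187: d(1) = 1, d(2) = 2, d(3) = 2, d(4) = 3, d(5) = 2, d(6) = 4, d(7) = 2, d(8) = 4, d(9) = 3, d(10) = 4, d(11) = 2, d(12) = 6, d(13) = 2, d(14) = 4, d(15) = 4, d(16) = 5, d(17) = 2, d(18) = 6, d(19) = 2, d(20) = 6, d(21) = 4, d(22) = 4, d(23) = 2, d(24) = 8, d(25) = 3, d(26) = 4, d(27) = 4, d(28) = 6, d(29) = 2, d(30) = 8, d(31) = 2, d(32) = 6, d(33) = 4, d(34) = 4, d(35) = 4, d(36) = 9, d(37) = 2, d(38) = 4, d(39) = 4, d(40) = 8, d(41) = 2, d(42) = 8, d(43) = 2, d(44) = 6, d(45) = 6, d(46) = 4, d(47) = 2, d(48) = 10, d(49) = 3, d(50) = 6, d(51) = 4, d(52) = 6, d(53) = 2, d(54) = 8, d(55) = 4, d(56) = 8, d(57) = 4, d(58) = 4, d(59) = 2, d(60) = 12, d(61) = 2, d(62) = 4, d(63) = 6, d(64) = 7, d(65) = 4, d(66) = 8, d(67) = 2, d(68) = 6, d(69) = 4, d(70) = 8, d(71) = 2, d(72) = 12, d(73) = 2, d(74) = 4, d(75) = 6, d(76) = 6, d(77) = 4, d(78) = 8, d(79) = 2, d(80) = 10, d(81) = 5, d(82) = 4, d(83) = 2, d(84) = 12, d(85) = 4, d(86) = 4, d(87) = 4, d(88) = 8, d(89) = 2, d(90) = 12, d(91) = 4, d(92) = 6, d(93) = 4, d(94) = 4, d(95) = 4, d(96) = 12, d(97) = 2, d(98) = 6, d(99) = 6, d(100) = 9, d(101) = 2, d(102) = 8, d(103) = 2, d(104) = 8, d(105) = 8, d(106) = 4, d(107) = 2, d(108) = 12, d(109) = 2, d(110) = 8, d(111) = 4, d(112) = 10, d(113) = 2, d(114) = 8, d(115) = 4, d(116) = 6, d(117) = 6, d(118) = 4, d(119) = 4, d(120) = 16, d(121) = 3, d(122) = 4, d(123) = 4, d(124) = 6, d(125) = 4, d(126) = 12, d(127) = 2, d(128) = 8, d(129) = 4, d(130) = 8, d(131) = 2, d(132) = 12, d(133) = 4, d(134) = 4, d(135) = 8, d(136) = 8, d(137) = 2, d(138) = 8, d(139) = 2, d(140) = 12, d(141) = 4, d(142) = 4, d(143) = 4, d(144) = 15, d(145) = 4, d(146) = 4, d(147) = 6, d(148) = 6, d(149) = 2, d(150) = 12, d(151) = 2, d(152) = 8, d(153) = 6, d(154) = 8, d(155) = 4, d(156) = 12, d(157) = 2, d(158) = 4, d(159) = 4, d(160) = 12, d(161) = 4, d(162) = 10, d(163) = 2, d(164) = 6, d(165) = 8, d(166) = 4, d(167) = 2, d(168) = 16, d(169) = 3, d(170) = 8, d(171) = 6, d(172) = 6, d(173) = 2, d(174) = 8, d(175) = 6, d(176) = 10, d(177) = 4, d(178) = 4, d(179) = 2, d(180) = 18, d(181) = 2, d(182) = 8, d(183) = 4, d(184) = 8, d(185) = 4, d(186) = 8, d(187) = 4. Summing all 187 values: 1009. (Dirichlet's divisor formula: Σ_{n ≤ x} d(n) = x ln(x) + (2γ − 1) x + O(√x). For x = 187, the asymptotic estimate is ≈ 1007.10.)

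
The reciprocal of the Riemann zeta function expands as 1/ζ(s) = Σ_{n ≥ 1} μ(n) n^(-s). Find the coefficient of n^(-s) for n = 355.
μ(355) = 1

Factor n = 355 = 5 · 71. μ(n) = 0 if any exponent ≥ 2 (not squarefree); otherwise μ(n) = (−1)^{ω(n)} where ω(n) is the number of distinct prime factors. Applying: μ(355) = 1.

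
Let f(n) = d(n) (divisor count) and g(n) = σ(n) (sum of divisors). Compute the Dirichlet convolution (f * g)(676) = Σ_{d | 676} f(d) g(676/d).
(d * σ)(676) = 3424

Divisors of 676: [1, 2, 4, 13, 26, 52, 169, 338, 676]. For each d | 676:
  d = 1: d(1) · σ(676/1) = 1 · 1281 = 1281
  d = 2: d(2) · σ(676/2) = 2 · 549 = 1098
  d = 4: d(4) · σ(676/4) = 3 · 183 = 549
  d = 13: d(13) · σ(676/13) = 2 · 98 = 196
  d = 26: d(26) · σ(676/26) = 4 · 42 = 168
  d = 52: d(52) · σ(676/52) = 6 · 14 = 84
  d = 169: d(169) · σ(676/169) = 3 · 7 = 21
  d = 338: d(338) · σ(676/338) = 6 · 3 = 18
  d = 676: d(676) · σ(676/676) = 9 · 1 = 9
Summing: (d * σ)(676) = 1281 + 1098 + 549 + 196 + 168 + 84 + 21 + 18 + 9 = 3424.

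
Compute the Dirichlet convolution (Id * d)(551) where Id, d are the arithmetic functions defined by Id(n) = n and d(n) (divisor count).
(Id * d)(551) = 651

Divisors of 551: [1, 19, 29, 551]. For each d | 551:
  d = 1: Id(1) · d(551/1) = 1 · 4 = 4
  d = 19: Id(19) · d(551/19) = 19 · 2 = 38
  d = 29: Id(29) · d(551/29) = 29 · 2 = 58
  d = 551: Id(551) · d(551/551) = 551 · 1 = 551
Summing: (Id * d)(551) = 4 + 38 + 58 + 551 = 651.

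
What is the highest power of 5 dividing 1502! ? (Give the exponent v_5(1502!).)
v_5(1502!) = 374

Legendre's formula: v_p(n!) = Σ_{k ≥ 1} ⌊n / p^k⌋. For p = 5, n = 1502, the terms are:
  ⌊1502/5^1⌋ = ⌊1502/5⌋ = 300
  ⌊1502/5^2⌋ = ⌊1502/25⌋ = 60
  ⌊1502/5^3⌋ = ⌊1502/125⌋ = 12
  ⌊1502/5^4⌋ = ⌊1502/625⌋ = 2
(the next term ⌊1502/5^5⌋ = 0, terminating the sum). Summing: v_5(1502!) = 300 + 60 + 12 + 2 = 374.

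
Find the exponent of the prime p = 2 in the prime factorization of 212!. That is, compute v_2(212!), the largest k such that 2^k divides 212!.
v_2(212!) = 208

Legendre's formula: v_p(n!) = Σ_{k ≥ 1} ⌊n / p^k⌋. For p = 2, n = 212, the terms are:
  ⌊212/2^1⌋ = ⌊212/2⌋ = 106
  ⌊212/2^2⌋ = ⌊212/4⌋ = 53
  ⌊212/2^3⌋ = ⌊212/8⌋ = 26
  ⌊212/2^4⌋ = ⌊212/16⌋ = 13
  ⌊212/2^5⌋ = ⌊212/32⌋ = 6
  ⌊212/2^6⌋ = ⌊212/64⌋ = 3
  ⌊212/2^7⌋ = ⌊212/128⌋ = 1
(the next term ⌊212/2^8⌋ = 0, terminating the sum). Summing: v_2(212!) = 106 + 53 + 26 + 13 + 6 + 3 + 1 = 208.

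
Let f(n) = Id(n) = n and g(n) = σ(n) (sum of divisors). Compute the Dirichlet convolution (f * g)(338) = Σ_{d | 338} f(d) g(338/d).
(Id * σ)(338) = 2670

Divisors of 338: [1, 2, 13, 26, 169, 338]. For each d | 338:
  d = 1: Id(1) · σ(338/1) = 1 · 549 = 549
  d = 2: Id(2) · σ(338/2) = 2 · 183 = 366
  d = 13: Id(13) · σ(338/13) = 13 · 42 = 546
  d = 26: Id(26) · σ(338/26) = 26 · 14 = 364
  d = 169: Id(169) · σ(338/169) = 169 · 3 = 507
  d = 338: Id(338) · σ(338/338) = 338 · 1 = 338
Summing: (Id * σ)(338) = 549 + 366 + 546 + 364 + 507 + 338 = 2670.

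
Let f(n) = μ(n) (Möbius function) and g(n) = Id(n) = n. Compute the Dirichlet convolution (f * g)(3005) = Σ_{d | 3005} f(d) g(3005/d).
(μ * Id)(3005) = 2400

Divisors of 3005: [1, 5, 601, 3005]. For each d | 3005:
  d = 1: μ(1) · Id(3005/1) = 1 · 3005 = 3005
  d = 5: μ(5) · Id(3005/5) = -1 · 601 = -601
  d = 601: μ(601) · Id(3005/601) = -1 · 5 = -5
  d = 3005: μ(3005) · Id(3005/3005) = 1 · 1 = 1
Summing: (μ * Id)(3005) = 3005 + -601 + -5 + 1 = 2400.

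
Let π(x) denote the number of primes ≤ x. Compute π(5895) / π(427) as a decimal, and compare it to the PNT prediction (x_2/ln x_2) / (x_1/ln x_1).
π(5895)/π(427) = 775/82 ≈ 9.4512;  PNT prediction ≈ 9.6313.

π(427) = 82 and π(5895) = 775, so π(5895)/π(427) ≈ 9.4512. The PNT-predicted ratio is (5895/ln(5895)) / (427/ln(427)) ≈ 9.6313. The two agree to within a few percent, as expected.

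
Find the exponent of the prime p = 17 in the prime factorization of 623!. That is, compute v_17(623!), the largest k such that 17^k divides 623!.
v_17(623!) = 38

Legendre's formula: v_p(n!) = Σ_{k ≥ 1} ⌊n / p^k⌋. For p = 17, n = 623, the terms are:
  ⌊623/17^1⌋ = ⌊623/17⌋ = 36
  ⌊623/17^2⌋ = ⌊623/289⌋ = 2
(the next term ⌊623/17^3⌋ = 0, terminating the sum). Summing: v_17(623!) = 36 + 2 = 38.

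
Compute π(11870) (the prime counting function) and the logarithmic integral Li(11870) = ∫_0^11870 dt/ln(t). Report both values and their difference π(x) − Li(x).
π(11870) = 1423;  Li(11870) ≈ 1447.25;  π(x) − Li(x) ≈ -24.25.

Direct count of primes ≤ 11870 gives π(11870) = 1423. Numerical evaluation of the logarithmic integral gives Li(11870) ≈ 1447.25. The difference π(x) − Li(x) ≈ -24.25 is typically negative for small/moderate x (Li(x) overestimates), though Littlewood's theorem shows this sign changes infinitely often.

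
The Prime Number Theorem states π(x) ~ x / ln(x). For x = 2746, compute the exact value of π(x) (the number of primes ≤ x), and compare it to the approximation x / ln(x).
π(2746) = 400;  x/ln(x) ≈ 346.81;  relative error ≈ 13.30%.

Directly count primes up to 2746: π(2746) = 400. The PNT approximation gives 2746/ln(2746) ≈ 2746/7.91790 ≈ 346.81. Relative error (π(x) − x/ln(x)) / π(x) ≈ 13.30%; the approximation is known to undercount slightly (Li(x) is a better estimate).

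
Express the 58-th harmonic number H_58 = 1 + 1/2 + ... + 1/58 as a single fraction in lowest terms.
H_58 = 254381445831833111660789/54749786241679275146400

Direct summation: H_58 = 1 + 1/2 + ... + 1/58. The least common denominator is lcm(1, ..., 58) = 164249358725037825439200; over this denominator the numerator is 164249358725037825439200 + 82124679362518912719600 + 54749786241679275146400 + 41062339681259456359800 + 32849871745007565087840 + 27374893120839637573200 + 23464194103576832205600 + 20531169840629728179900 + 18249928747226425048800 + 16424935872503782543920 + 14931759884094347767200 + 13687446560419818786600 + 12634566055772140418400 + 11732097051788416102800 + 10949957248335855029280 + 10265584920314864089950 + 9661726983825754437600 + 9124964373613212524400 + 8644703090791464496800 + 8212467936251891271960 + 7821398034525610735200 + 7465879942047173883600 + 7141276466305992410400 + 6843723280209909393300 + 6569974349001513017568 + 6317283027886070209200 + 6083309582408808349600 + 5866048525894208051400 + 5663770990518545704800 + 5474978624167927514640 + 5298366410485091143200 + 5132792460157432044975 + 4977253294698115922400 + 4830863491912877218800 + 4692838820715366441120 + 4562482186806606262200 + 4439171857433454741600 + 4322351545395732248400 + 4211522018590713472800 + 4106233968125945635980 + 4006081920122873791200 + 3910699017262805367600 + 3819752528489251754400 + 3732939971023586941800 + 3649985749445285009760 + 3570638233152996205200 + 3494667206915698413600 + 3421861640104954696650 + 3352027729082404600800 + 3284987174500756508784 + 3220575661275251479200 + 3158641513943035104600 + 3099044504245996706400 + 3041654791204404174800 + 2986351976818869553440 + 2933024262947104025700 + 2881567696930488165600 + 2831885495259272852400 = 763144337495499334982367, so H_58 = 763144337495499334982367/164249358725037825439200; reducing by gcd(763144337495499334982367, 164249358725037825439200) = 3 gives 254381445831833111660789/54749786241679275146400 ≈ 4.64625. (The PNT-adjacent estimate ln(58) + γ ≈ 4.63766 matches within O(1/n).)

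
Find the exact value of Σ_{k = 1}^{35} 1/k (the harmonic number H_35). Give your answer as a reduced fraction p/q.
H_35 = 54437269998109/13127595717600

Direct summation: H_35 = 1 + 1/2 + ... + 1/35. The least common denominator is lcm(1, ..., 35) = 144403552893600; over this denominator the numerator is 144403552893600 + 72201776446800 + 48134517631200 + 36100888223400 + 28880710578720 + 24067258815600 + 20629078984800 + 18050444111700 + 16044839210400 + 14440355289360 + 13127595717600 + 12033629407800 + 11107965607200 + 10314539492400 + 9626903526240 + 9025222055850 + 8494326640800 + 8022419605200 + 7600186994400 + 7220177644680 + 6876359661600 + 6563797858800 + 6278415343200 + 6016814703900 + 5776142115744 + 5553982803600 + 5348279736800 + 5157269746200 + 4979432858400 + 4813451763120 + 4658179125600 + 4512611027925 + 4375865239200 + 4247163320400 + 4125815796960 = 598809969979199, so H_35 = 598809969979199/144403552893600; reducing by gcd(598809969979199, 144403552893600) = 11 gives 54437269998109/13127595717600 ≈ 4.14678. (The PNT-adjacent estimate ln(35) + γ ≈ 4.13256 matches within O(1/n).)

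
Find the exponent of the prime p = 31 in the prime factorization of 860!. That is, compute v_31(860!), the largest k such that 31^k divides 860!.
v_31(860!) = 27

Legendre's formula: v_p(n!) = Σ_{k ≥ 1} ⌊n / p^k⌋. For p = 31, n = 860, the terms are:
  ⌊860/31^1⌋ = ⌊860/31⌋ = 27
(the next term ⌊860/31^2⌋ = 0, terminating the sum). Summing: v_31(860!) = 27 = 27.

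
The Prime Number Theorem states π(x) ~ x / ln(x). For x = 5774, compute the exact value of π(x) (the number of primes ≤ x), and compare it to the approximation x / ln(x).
π(5774) = 757;  x/ln(x) ≈ 666.66;  relative error ≈ 11.93%.

Directly count primes up to 5774: π(5774) = 757. The PNT approximation gives 5774/ln(5774) ≈ 5774/8.66112 ≈ 666.66. Relative error (π(x) − x/ln(x)) / π(x) ≈ 11.93%; the approximation is known to undercount slightly (Li(x) is a better estimate).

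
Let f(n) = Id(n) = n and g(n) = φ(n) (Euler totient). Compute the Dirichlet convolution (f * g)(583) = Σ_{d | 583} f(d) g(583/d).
(Id * φ)(583) = 2205

Divisors of 583: [1, 11, 53, 583]. For each d | 583:
  d = 1: Id(1) · φ(583/1) = 1 · 520 = 520
  d = 11: Id(11) · φ(583/11) = 11 · 52 = 572
  d = 53: Id(53) · φ(583/53) = 53 · 10 = 530
  d = 583: Id(583) · φ(583/583) = 583 · 1 = 583
Summing: (Id * φ)(583) = 520 + 572 + 530 + 583 = 2205.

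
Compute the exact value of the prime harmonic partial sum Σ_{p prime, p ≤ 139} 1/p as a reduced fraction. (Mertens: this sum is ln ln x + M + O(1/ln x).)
Σ 1/p = 18825509850919239131453102166593625244431364344421618363/10014646650599190067509233131649940057366334653200433090

π(139) = 34, so the primes ≤ 139 are [2, 3, 5, 7, 11, 13, 17, 19, 23, 29, 31, 37, 41, 43, 47, 53, 59, 61, 67, 71, 73, 79, 83, 89, 97, 101, 103, 107, 109, 113, 127, 131, 137, 139]. Summing 1/p over these primes: 18825509850919239131453102166593625244431364344421618363/10014646650599190067509233131649940057366334653200433090 ≈ 1.8798. Mertens estimate ln ln(139) + 0.2615 ≈ 1.8577.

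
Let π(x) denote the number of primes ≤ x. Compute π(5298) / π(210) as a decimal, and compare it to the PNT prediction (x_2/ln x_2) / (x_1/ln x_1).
π(5298)/π(210) = 702/46 ≈ 15.2609;  PNT prediction ≈ 15.7316.

π(210) = 46 and π(5298) = 702, so π(5298)/π(210) ≈ 15.2609. The PNT-predicted ratio is (5298/ln(5298)) / (210/ln(210)) ≈ 15.7316. The two agree to within a few percent, as expected.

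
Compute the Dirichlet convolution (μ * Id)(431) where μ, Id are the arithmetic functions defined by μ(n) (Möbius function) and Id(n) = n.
(μ * Id)(431) = 430

Divisors of 431: [1, 431]. For each d | 431:
  d = 1: μ(1) · Id(431/1) = 1 · 431 = 431
  d = 431: μ(431) · Id(431/431) = -1 · 1 = -1
Summing: (μ * Id)(431) = 431 + -1 = 430.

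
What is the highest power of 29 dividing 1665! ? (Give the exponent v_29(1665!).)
v_29(1665!) = 58

Legendre's formula: v_p(n!) = Σ_{k ≥ 1} ⌊n / p^k⌋. For p = 29, n = 1665, the terms are:
  ⌊1665/29^1⌋ = ⌊1665/29⌋ = 57
  ⌊1665/29^2⌋ = ⌊1665/841⌋ = 1
(the next term ⌊1665/29^3⌋ = 0, terminating the sum). Summing: v_29(1665!) = 57 + 1 = 58.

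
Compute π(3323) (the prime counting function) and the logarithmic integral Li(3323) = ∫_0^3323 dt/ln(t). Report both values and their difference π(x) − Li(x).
π(3323) = 468;  Li(3323) ≈ 482.84;  π(x) − Li(x) ≈ -14.84.

Direct count of primes ≤ 3323 gives π(3323) = 468. Numerical evaluation of the logarithmic integral gives Li(3323) ≈ 482.84. The difference π(x) − Li(x) ≈ -14.84 is typically negative for small/moderate x (Li(x) overestimates), though Littlewood's theorem shows this sign changes infinitely often.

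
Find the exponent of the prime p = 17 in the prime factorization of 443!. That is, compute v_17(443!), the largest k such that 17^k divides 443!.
v_17(443!) = 27

Legendre's formula: v_p(n!) = Σ_{k ≥ 1} ⌊n / p^k⌋. For p = 17, n = 443, the terms are:
  ⌊443/17^1⌋ = ⌊443/17⌋ = 26
  ⌊443/17^2⌋ = ⌊443/289⌋ = 1
(the next term ⌊443/17^3⌋ = 0, terminating the sum). Summing: v_17(443!) = 26 + 1 = 27.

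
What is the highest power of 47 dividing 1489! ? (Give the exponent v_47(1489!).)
v_47(1489!) = 31

Legendre's formula: v_p(n!) = Σ_{k ≥ 1} ⌊n / p^k⌋. For p = 47, n = 1489, the terms are:
  ⌊1489/47^1⌋ = ⌊1489/47⌋ = 31
(the next term ⌊1489/47^2⌋ = 0, terminating the sum). Summing: v_47(1489!) = 31 = 31.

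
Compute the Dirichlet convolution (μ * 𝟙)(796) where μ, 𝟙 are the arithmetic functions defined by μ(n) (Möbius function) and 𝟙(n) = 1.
(μ * 𝟙)(796) = 0

Divisors of 796: [1, 2, 4, 199, 398, 796]. For each d | 796:
  d = 1: μ(1) · 𝟙(796/1) = 1 · 1 = 1
  d = 2: μ(2) · 𝟙(796/2) = -1 · 1 = -1
  d = 4: μ(4) · 𝟙(796/4) = 0 · 1 = 0
  d = 199: μ(199) · 𝟙(796/199) = -1 · 1 = -1
  d = 398: μ(398) · 𝟙(796/398) = 1 · 1 = 1
  d = 796: μ(796) · 𝟙(796/796) = 0 · 1 = 0
Summing: (μ * 𝟙)(796) = 1 + -1 + 0 + -1 + 1 + 0 = 0.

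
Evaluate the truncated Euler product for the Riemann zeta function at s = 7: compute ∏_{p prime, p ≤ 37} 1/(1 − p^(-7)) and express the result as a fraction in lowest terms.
∏ = 390612576496222063474132638651406606464249171649995563732972174614898335928125/387378248056510136247638717957281013418108703654497719879651674737546587052032

The primes p ≤ 37 are [2, 3, 5, 7, 11, 13, 17, 19, 23, 29, 31, 37]. For each prime, (1 − 1/p^7)^(-1) = p^7 / (p^7 − 1). The product is (1 − 1/2^7)^(-1), (1 − 1/3^7)^(-1), (1 − 1/5^7)^(-1), (1 − 1/7^7)^(-1), (1 − 1/11^7)^(-1), (1 − 1/13^7)^(-1), (1 − 1/17^7)^(-1), (1 − 1/19^7)^(-1), (1 − 1/23^7)^(-1), (1 − 1/29^7)^(-1), (1 − 1/31^7)^(-1), (1 − 1/37^7)^(-1) = ∏ p^7 / (p^7 − 1) = 390612576496222063474132638651406606464249171649995563732972174614898335928125/387378248056510136247638717957281013418108703654497719879651674737546587052032.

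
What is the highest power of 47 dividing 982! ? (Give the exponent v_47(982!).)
v_47(982!) = 20

Legendre's formula: v_p(n!) = Σ_{k ≥ 1} ⌊n / p^k⌋. For p = 47, n = 982, the terms are:
  ⌊982/47^1⌋ = ⌊982/47⌋ = 20
(the next term ⌊982/47^2⌋ = 0, terminating the sum). Summing: v_47(982!) = 20 = 20.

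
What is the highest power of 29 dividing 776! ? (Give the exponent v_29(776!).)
v_29(776!) = 26

Legendre's formula: v_p(n!) = Σ_{k ≥ 1} ⌊n / p^k⌋. For p = 29, n = 776, the terms are:
  ⌊776/29^1⌋ = ⌊776/29⌋ = 26
(the next term ⌊776/29^2⌋ = 0, terminating the sum). Summing: v_29(776!) = 26 = 26.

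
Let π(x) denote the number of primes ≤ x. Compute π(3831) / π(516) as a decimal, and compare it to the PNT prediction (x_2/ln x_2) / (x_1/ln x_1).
π(3831)/π(516) = 531/97 ≈ 5.4742;  PNT prediction ≈ 5.6205.

π(516) = 97 and π(3831) = 531, so π(3831)/π(516) ≈ 5.4742. The PNT-predicted ratio is (3831/ln(3831)) / (516/ln(516)) ≈ 5.6205. The two agree to within a few percent, as expected.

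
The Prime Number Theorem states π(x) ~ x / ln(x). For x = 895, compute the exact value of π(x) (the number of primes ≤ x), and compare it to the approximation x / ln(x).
π(895) = 154;  x/ln(x) ≈ 131.68;  relative error ≈ 14.49%.

Directly count primes up to 895: π(895) = 154. The PNT approximation gives 895/ln(895) ≈ 895/6.79682 ≈ 131.68. Relative error (π(x) − x/ln(x)) / π(x) ≈ 14.49%; the approximation is known to undercount slightly (Li(x) is a better estimate).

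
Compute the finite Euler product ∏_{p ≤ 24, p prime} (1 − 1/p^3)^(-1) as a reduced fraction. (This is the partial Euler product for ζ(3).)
∏ = 580625301352525/483109627290624

The primes p ≤ 24 are [2, 3, 5, 7, 11, 13, 17, 19, 23]. For each prime, (1 − 1/p^3)^(-1) = p^3 / (p^3 − 1). The product is (1 − 1/2^3)^(-1), (1 − 1/3^3)^(-1), (1 − 1/5^3)^(-1), (1 − 1/7^3)^(-1), (1 − 1/11^3)^(-1), (1 − 1/13^3)^(-1), (1 − 1/17^3)^(-1), (1 − 1/19^3)^(-1), (1 − 1/23^3)^(-1) = ∏ p^3 / (p^3 − 1) = 580625301352525/483109627290624.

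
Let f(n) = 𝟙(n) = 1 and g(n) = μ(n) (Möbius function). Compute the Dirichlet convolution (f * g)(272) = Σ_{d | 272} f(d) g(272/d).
(𝟙 * μ)(272) = 0

Divisors of 272: [1, 2, 4, 8, 16, 17, 34, 68, 136, 272]. For each d | 272:
  d = 1: 𝟙(1) · μ(272/1) = 1 · 0 = 0
  d = 2: 𝟙(2) · μ(272/2) = 1 · 0 = 0
  d = 4: 𝟙(4) · μ(272/4) = 1 · 0 = 0
  d = 8: 𝟙(8) · μ(272/8) = 1 · 1 = 1
  d = 16: 𝟙(16) · μ(272/16) = 1 · -1 = -1
  d = 17: 𝟙(17) · μ(272/17) = 1 · 0 = 0
  d = 34: 𝟙(34) · μ(272/34) = 1 · 0 = 0
  d = 68: 𝟙(68) · μ(272/68) = 1 · 0 = 0
  d = 136: 𝟙(136) · μ(272/136) = 1 · -1 = -1
  d = 272: 𝟙(272) · μ(272/272) = 1 · 1 = 1
Summing: (𝟙 * μ)(272) = 0 + 0 + 0 + 1 + -1 + 0 + 0 + 0 + -1 + 1 = 0.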